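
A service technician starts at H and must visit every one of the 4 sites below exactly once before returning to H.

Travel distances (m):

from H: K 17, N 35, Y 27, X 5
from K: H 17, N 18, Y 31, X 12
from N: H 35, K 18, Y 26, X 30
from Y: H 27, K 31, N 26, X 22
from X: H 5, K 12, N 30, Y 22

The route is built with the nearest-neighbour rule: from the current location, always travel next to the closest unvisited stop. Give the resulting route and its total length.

From H: distances to unvisited — X=5, K=17, Y=27, N=35. Nearest is X (5).
From X: distances to unvisited — K=12, Y=22, N=30. Nearest is K (12).
From K: distances to unvisited — N=18, Y=31. Nearest is N (18).
From N: distances to unvisited — Y=26. Nearest is Y (26).
Return Y→H: 27.
Total = 5 + 12 + 18 + 26 + 27 = 88.

Nearest-neighbour total = 88 m; route H → X → K → N → Y → H.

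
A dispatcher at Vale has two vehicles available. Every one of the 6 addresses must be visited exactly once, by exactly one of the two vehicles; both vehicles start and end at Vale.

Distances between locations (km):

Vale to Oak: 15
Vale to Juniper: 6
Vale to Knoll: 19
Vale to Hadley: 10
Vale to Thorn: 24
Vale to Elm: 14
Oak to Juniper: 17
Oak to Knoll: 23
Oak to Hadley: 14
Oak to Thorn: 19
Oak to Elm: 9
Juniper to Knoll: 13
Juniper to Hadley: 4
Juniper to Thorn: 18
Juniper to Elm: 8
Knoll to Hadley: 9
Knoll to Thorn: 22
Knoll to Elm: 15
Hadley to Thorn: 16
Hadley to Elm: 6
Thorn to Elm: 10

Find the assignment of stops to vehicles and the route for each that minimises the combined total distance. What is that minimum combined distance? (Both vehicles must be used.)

87 km — the smallest possible combined total.

Try each way of splitting the stops between the two vehicles (each non-empty) and, for each split, find the best tour for each vehicle:
  {Oak} + {Juniper, Knoll, Hadley, Thorn, Elm}: 30 + 65 = 95
  {Juniper} + {Oak, Knoll, Hadley, Thorn, Elm}: 12 + 75 = 87
  {Oak, Juniper} + {Knoll, Hadley, Thorn, Elm}: 38 + 65 = 103
  {Knoll} + {Oak, Juniper, Hadley, Thorn, Elm}: 38 + 60 = 98
  {Oak, Knoll} + {Juniper, Hadley, Thorn, Elm}: 57 + 50 = 107
  {Juniper, Knoll} + {Oak, Hadley, Thorn, Elm}: 38 + 60 = 98
  … (31 splits in total)
Best: vehicle 1 Vale → Juniper → Vale = 12; vehicle 2 Vale → Oak → Elm → Thorn → Knoll → Hadley → Vale = 75; combined 87.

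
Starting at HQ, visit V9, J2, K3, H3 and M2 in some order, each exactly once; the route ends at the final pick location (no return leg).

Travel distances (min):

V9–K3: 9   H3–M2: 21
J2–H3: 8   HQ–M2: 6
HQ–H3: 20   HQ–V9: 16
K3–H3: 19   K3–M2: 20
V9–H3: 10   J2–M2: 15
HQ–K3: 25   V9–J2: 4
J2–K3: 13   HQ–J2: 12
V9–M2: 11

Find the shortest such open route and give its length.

There are 5! = 120 possible orderings.
HQ - V9 - J2 - K3 - H3 - M2: 16+4+13+19+21 = 73
HQ - V9 - J2 - K3 - M2 - H3: 16+4+13+20+21 = 74
HQ - V9 - J2 - H3 - K3 - M2: 16+4+8+19+20 = 67
HQ - V9 - J2 - H3 - M2 - K3: 16+4+8+21+20 = 69
HQ - V9 - J2 - M2 - K3 - H3: 16+4+15+20+19 = 74
HQ - V9 - J2 - M2 - H3 - K3: 16+4+15+21+19 = 75
HQ - V9 - K3 - J2 - H3 - M2: 16+9+13+8+21 = 67
HQ - V9 - K3 - J2 - M2 - H3: 16+9+13+15+21 = 74
HQ - V9 - K3 - H3 - J2 - M2: 16+9+19+8+15 = 67
HQ - V9 - K3 - H3 - M2 - J2: 16+9+19+21+15 = 80
HQ - V9 - K3 - M2 - J2 - H3: 16+9+20+15+8 = 68
HQ - V9 - K3 - M2 - H3 - J2: 16+9+20+21+8 = 74
HQ - V9 - H3 - J2 - K3 - M2: 16+10+8+13+20 = 67
HQ - V9 - H3 - J2 - M2 - K3: 16+10+8+15+20 = 69
… (106 more)
HQ - M2 - V9 - K3 - J2 - H3: 6+11+9+13+8 = 47  ← best
The minimum is 47.
One shortest path: HQ → M2 → V9 → K3 → J2 → H3.

Shortest open route: 47 min.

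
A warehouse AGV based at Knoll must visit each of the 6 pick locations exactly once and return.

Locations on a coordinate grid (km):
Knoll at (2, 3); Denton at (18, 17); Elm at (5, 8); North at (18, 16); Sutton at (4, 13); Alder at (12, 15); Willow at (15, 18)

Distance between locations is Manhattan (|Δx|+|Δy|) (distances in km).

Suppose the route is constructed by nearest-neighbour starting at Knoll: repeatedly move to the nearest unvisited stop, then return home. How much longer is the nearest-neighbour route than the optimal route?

2 km longer than the optimal tour.

From Knoll: Elm=8, Sutton=12, Alder=22, Willow=28, North=29, Denton=30 → choose Elm (8).
From Elm: Sutton=6, Alder=14, Willow=20, North=21, Denton=22 → choose Sutton (6).
From Sutton: Alder=10, Willow=16, North=17, Denton=18 → choose Alder (10).
From Alder: Willow=6, North=7, Denton=8 → choose Willow (6).
From Willow: Denton=4, North=5 → choose Denton (4).
From Denton: North=1 → choose North (1).
NN route Knoll → Elm → Sutton → Alder → Willow → Denton → North → Knoll costs 64.
Optimal: Knoll → Elm → North → Denton → Willow → Alder → Sutton → Knoll costs 62 (by enumerating all 360 distinct tours).
Excess = 64 − 62 = 2.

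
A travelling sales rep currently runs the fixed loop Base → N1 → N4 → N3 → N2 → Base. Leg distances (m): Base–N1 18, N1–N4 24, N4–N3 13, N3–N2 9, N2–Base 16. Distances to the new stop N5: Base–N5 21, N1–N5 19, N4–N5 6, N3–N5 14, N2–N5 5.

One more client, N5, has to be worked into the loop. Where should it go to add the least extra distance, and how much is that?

Insertion cost between consecutive stops i–j is d(i,N5) + d(N5,j) − d(i,j):
  between Base and N1: 21 + 19 − 18 = 22
  between N1 and N4: 19 + 6 − 24 = 1
  between N4 and N3: 6 + 14 − 13 = 7
  between N3 and N2: 14 + 5 − 9 = 10
  between N2 and Base: 5 + 21 − 16 = 10
Cheapest insertion is between N1 and N4, adding 1.
New total = 80 + 1 = 81.

+1 m — insert N5 between N1 and N4.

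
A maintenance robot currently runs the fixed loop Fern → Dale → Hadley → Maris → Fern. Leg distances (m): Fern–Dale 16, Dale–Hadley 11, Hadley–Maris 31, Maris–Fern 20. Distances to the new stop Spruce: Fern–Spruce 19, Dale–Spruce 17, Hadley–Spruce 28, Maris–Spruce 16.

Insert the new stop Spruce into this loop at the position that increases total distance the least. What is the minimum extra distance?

Insertion cost between consecutive stops i–j is d(i,Spruce) + d(Spruce,j) − d(i,j):
  between Fern and Dale: 19 + 17 − 16 = 20
  between Dale and Hadley: 17 + 28 − 11 = 34
  between Hadley and Maris: 28 + 16 − 31 = 13
  between Maris and Fern: 16 + 19 − 20 = 15
Cheapest insertion is between Hadley and Maris, adding 13.
New total = 78 + 13 = 91.

+13 m — insert Spruce between Hadley and Maris.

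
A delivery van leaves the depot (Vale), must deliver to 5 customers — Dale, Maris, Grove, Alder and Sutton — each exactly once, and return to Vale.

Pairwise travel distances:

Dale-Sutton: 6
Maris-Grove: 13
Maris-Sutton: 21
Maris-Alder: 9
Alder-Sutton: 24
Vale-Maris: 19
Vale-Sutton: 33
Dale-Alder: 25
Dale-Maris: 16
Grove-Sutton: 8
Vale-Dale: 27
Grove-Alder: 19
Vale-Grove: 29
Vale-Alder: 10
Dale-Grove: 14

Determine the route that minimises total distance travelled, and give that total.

Shortest round trip = 73.

Vale→Dale→Maris→Grove→Alder→Sutton→Vale: 27+16+13+19+24+33 = 132
Vale→Dale→Maris→Grove→Sutton→Alder→Vale: 27+16+13+8+24+10 = 98
Vale→Dale→Maris→Alder→Grove→Sutton→Vale: 27+16+9+19+8+33 = 112
Vale→Dale→Maris→Alder→Sutton→Grove→Vale: 27+16+9+24+8+29 = 113
Vale→Dale→Maris→Sutton→Grove→Alder→Vale: 27+16+21+8+19+10 = 101
Vale→Dale→Maris→Sutton→Alder→Grove→Vale: 27+16+21+24+19+29 = 136
Vale→Dale→Grove→Maris→Alder→Sutton→Vale: 27+14+13+9+24+33 = 120
Vale→Dale→Grove→Maris→Sutton→Alder→Vale: 27+14+13+21+24+10 = 109
Vale→Dale→Grove→Alder→Maris→Sutton→Vale: 27+14+19+9+21+33 = 123
Vale→Dale→Grove→Alder→Sutton→Maris→Vale: 27+14+19+24+21+19 = 124
Vale→Dale→Grove→Sutton→Maris→Alder→Vale: 27+14+8+21+9+10 = 89
Vale→Dale→Grove→Sutton→Alder→Maris→Vale: 27+14+8+24+9+19 = 101
Vale→Dale→Alder→Maris→Grove→Sutton→Vale: 27+25+9+13+8+33 = 115
Vale→Dale→Alder→Maris→Sutton→Grove→Vale: 27+25+9+21+8+29 = 119
… (46 more)
Vale→Dale→Sutton→Grove→Maris→Alder→Vale: 27+6+8+13+9+10 = 73  ← best
The minimum is 73.
One optimal route: Vale → Dale → Sutton → Grove → Maris → Alder → Vale (or its reverse).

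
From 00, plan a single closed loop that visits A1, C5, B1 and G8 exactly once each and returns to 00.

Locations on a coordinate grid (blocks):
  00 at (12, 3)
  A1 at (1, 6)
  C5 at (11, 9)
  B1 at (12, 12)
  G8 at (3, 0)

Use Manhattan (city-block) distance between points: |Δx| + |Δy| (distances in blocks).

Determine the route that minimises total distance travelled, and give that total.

Shortest round trip = 46 blocks.

00 - A1 - C5 - B1 - G8 - 00: 14+13+4+21+12 = 64
00 - A1 - C5 - G8 - B1 - 00: 14+13+17+21+9 = 74
00 - A1 - B1 - C5 - G8 - 00: 14+17+4+17+12 = 64
00 - A1 - B1 - G8 - C5 - 00: 14+17+21+17+7 = 76
00 - A1 - G8 - C5 - B1 - 00: 14+8+17+4+9 = 52
00 - A1 - G8 - B1 - C5 - 00: 14+8+21+4+7 = 54
00 - C5 - A1 - B1 - G8 - 00: 7+13+17+21+12 = 70
00 - C5 - A1 - G8 - B1 - 00: 7+13+8+21+9 = 58
00 - C5 - B1 - A1 - G8 - 00: 7+4+17+8+12 = 48
00 - C5 - G8 - A1 - B1 - 00: 7+17+8+17+9 = 58
00 - B1 - A1 - C5 - G8 - 00: 9+17+13+17+12 = 68
00 - B1 - C5 - A1 - G8 - 00: 9+4+13+8+12 = 46
The minimum is 46.
One optimal route: 00 → B1 → C5 → A1 → G8 → 00 (or its reverse).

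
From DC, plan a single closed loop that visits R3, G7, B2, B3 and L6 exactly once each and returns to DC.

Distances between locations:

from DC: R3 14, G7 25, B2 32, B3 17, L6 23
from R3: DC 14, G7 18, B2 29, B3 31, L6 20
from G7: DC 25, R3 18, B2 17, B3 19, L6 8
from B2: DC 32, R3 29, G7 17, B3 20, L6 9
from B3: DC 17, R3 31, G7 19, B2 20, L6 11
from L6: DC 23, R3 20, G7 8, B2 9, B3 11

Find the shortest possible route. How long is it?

Shortest round trip = 86.

There are 60 distinct closed tours to check (reversals are equivalent).
DC-R3-G7-B2-B3-L6-DC: 14+18+17+20+11+23 = 103
DC-R3-G7-B2-L6-B3-DC: 14+18+17+9+11+17 = 86
DC-R3-G7-B3-B2-L6-DC: 14+18+19+20+9+23 = 103
DC-R3-G7-B3-L6-B2-DC: 14+18+19+11+9+32 = 103
DC-R3-G7-L6-B2-B3-DC: 14+18+8+9+20+17 = 86
DC-R3-G7-L6-B3-B2-DC: 14+18+8+11+20+32 = 103
DC-R3-B2-G7-B3-L6-DC: 14+29+17+19+11+23 = 113
DC-R3-B2-G7-L6-B3-DC: 14+29+17+8+11+17 = 96
DC-R3-B2-B3-G7-L6-DC: 14+29+20+19+8+23 = 113
DC-R3-B2-B3-L6-G7-DC: 14+29+20+11+8+25 = 107
DC-R3-B2-L6-G7-B3-DC: 14+29+9+8+19+17 = 96
DC-R3-B2-L6-B3-G7-DC: 14+29+9+11+19+25 = 107
DC-R3-B3-G7-B2-L6-DC: 14+31+19+17+9+23 = 113
DC-R3-B3-G7-L6-B2-DC: 14+31+19+8+9+32 = 113
… (46 more)
The minimum is 86.
One optimal route: DC → R3 → G7 → B2 → L6 → B3 → DC (or its reverse).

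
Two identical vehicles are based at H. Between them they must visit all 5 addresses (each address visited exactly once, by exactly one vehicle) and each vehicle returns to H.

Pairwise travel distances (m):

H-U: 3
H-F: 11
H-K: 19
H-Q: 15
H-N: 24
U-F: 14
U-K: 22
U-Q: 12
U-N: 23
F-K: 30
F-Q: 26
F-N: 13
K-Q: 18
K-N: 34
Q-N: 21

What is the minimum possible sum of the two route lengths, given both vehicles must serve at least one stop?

There are 2^4 − 1 = 15 ways to divide the 5 stops into two non-empty groups. For each, the best each vehicle can do is its own shortest tour through its group:
  {U} + {F, K, Q, N}: 6 + 82 = 88
  {F} + {U, K, Q, N}: 22 + 84 = 106
  {U, F} + {K, Q, N}: 28 + 82 = 110
  {K} + {U, F, Q, N}: 38 + 60 = 98
  {U, K} + {F, Q, N}: 44 + 60 = 104
  {F, K} + {U, Q, N}: 60 + 60 = 120
  … (15 splits in total)
Best: vehicle 1 H → U → H = 6; vehicle 2 H → F → N → Q → K → H = 82; combined 88.

Minimum combined distance: 88 m.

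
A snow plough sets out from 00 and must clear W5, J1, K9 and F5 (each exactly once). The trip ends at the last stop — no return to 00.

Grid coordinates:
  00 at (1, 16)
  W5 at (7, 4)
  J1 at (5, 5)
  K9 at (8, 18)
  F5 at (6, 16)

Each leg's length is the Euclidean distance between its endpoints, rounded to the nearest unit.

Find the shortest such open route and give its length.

There are 4! = 24 possible orderings.
00→W5→J1→K9→F5: 13+2+13+3 = 31
00→W5→J1→F5→K9: 13+2+11+3 = 29
00→W5→K9→J1→F5: 13+14+13+11 = 51
00→W5→K9→F5→J1: 13+14+3+11 = 41
00→W5→F5→J1→K9: 13+12+11+13 = 49
00→W5→F5→K9→J1: 13+12+3+13 = 41
00→J1→W5→K9→F5: 12+2+14+3 = 31
00→J1→W5→F5→K9: 12+2+12+3 = 29
00→J1→K9→W5→F5: 12+13+14+12 = 51
00→J1→K9→F5→W5: 12+13+3+12 = 40
00→J1→F5→W5→K9: 12+11+12+14 = 49
00→J1→F5→K9→W5: 12+11+3+14 = 40
00→K9→W5→J1→F5: 7+14+2+11 = 34
00→K9→W5→F5→J1: 7+14+12+11 = 44
… (10 more)
00→K9→F5→J1→W5: 7+3+11+2 = 23  ← best
The minimum is 23.
One shortest path: 00 → K9 → F5 → J1 → W5.

Minimum one-way distance = 23.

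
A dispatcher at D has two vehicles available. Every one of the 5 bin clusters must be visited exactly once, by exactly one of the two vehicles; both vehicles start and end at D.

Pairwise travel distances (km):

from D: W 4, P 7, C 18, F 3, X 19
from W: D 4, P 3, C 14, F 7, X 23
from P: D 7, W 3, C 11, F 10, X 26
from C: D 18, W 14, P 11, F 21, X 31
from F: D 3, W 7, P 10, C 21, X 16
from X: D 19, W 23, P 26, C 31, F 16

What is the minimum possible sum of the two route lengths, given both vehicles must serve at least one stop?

74 km — the smallest possible combined total.

Check every non-empty split of the stops between the two vehicles; for each half take its own optimal tour:
  {W} + {P, C, F, X}: 8 + 68 = 76
  {P} + {W, C, F, X}: 14 + 68 = 82
  {W, P} + {C, F, X}: 14 + 68 = 82
  {C} + {W, P, F, X}: 36 + 52 = 88
  {W, C} + {P, F, X}: 36 + 52 = 88
  {P, C} + {W, F, X}: 36 + 46 = 82
  … (15 splits in total)
  {W, P, C} + {F, X}: 36 + 38 = 74  ← best
Best: vehicle 1 D → W → P → C → D = 36; vehicle 2 D → F → X → D = 38; combined 74.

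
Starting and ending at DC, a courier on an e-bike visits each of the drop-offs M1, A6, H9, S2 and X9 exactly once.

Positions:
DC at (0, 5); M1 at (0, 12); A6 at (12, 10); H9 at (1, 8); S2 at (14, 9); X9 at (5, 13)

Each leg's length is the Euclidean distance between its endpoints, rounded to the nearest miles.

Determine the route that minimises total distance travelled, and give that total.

DC-M1-A6-H9-S2-X9-DC: 7+12+11+13+10+9 = 62
DC-M1-A6-H9-X9-S2-DC: 7+12+11+6+10+15 = 61
DC-M1-A6-S2-H9-X9-DC: 7+12+2+13+6+9 = 49
DC-M1-A6-S2-X9-H9-DC: 7+12+2+10+6+3 = 40
DC-M1-A6-X9-H9-S2-DC: 7+12+8+6+13+15 = 61
DC-M1-A6-X9-S2-H9-DC: 7+12+8+10+13+3 = 53
DC-M1-H9-A6-S2-X9-DC: 7+4+11+2+10+9 = 43
DC-M1-H9-A6-X9-S2-DC: 7+4+11+8+10+15 = 55
DC-M1-H9-S2-A6-X9-DC: 7+4+13+2+8+9 = 43
DC-M1-H9-S2-X9-A6-DC: 7+4+13+10+8+13 = 55
DC-M1-H9-X9-A6-S2-DC: 7+4+6+8+2+15 = 42
DC-M1-H9-X9-S2-A6-DC: 7+4+6+10+2+13 = 42
DC-M1-S2-A6-H9-X9-DC: 7+14+2+11+6+9 = 49
DC-M1-S2-A6-X9-H9-DC: 7+14+2+8+6+3 = 40
… (46 more)
DC-A6-S2-X9-M1-H9-DC: 13+2+10+5+4+3 = 37  ← best
The minimum is 37.
One optimal route: DC → A6 → S2 → X9 → M1 → H9 → DC (or its reverse).

Minimum total distance: 37 miles.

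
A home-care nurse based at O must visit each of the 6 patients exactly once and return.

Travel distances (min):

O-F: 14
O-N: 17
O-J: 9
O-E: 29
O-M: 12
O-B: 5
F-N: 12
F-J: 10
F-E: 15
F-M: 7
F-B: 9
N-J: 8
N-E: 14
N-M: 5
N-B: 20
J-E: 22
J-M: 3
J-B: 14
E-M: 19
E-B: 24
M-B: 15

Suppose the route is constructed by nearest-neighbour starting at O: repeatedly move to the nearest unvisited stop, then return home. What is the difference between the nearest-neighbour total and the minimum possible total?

15 min longer than the optimal tour.

From O: B=5, J=9, M=12, F=14, N=17, E=29 → choose B (5).
From B: F=9, J=14, M=15, N=20, E=24 → choose F (9).
From F: M=7, J=10, N=12, E=15 → choose M (7).
From M: J=3, N=5, E=19 → choose J (3).
From J: N=8, E=22 → choose N (8).
From N: E=14 → choose E (14).
NN route O → B → F → M → J → N → E → O costs 75.
Optimal: O → J → M → N → E → F → B → O costs 60 (by enumerating all 360 distinct tours).
Excess = 75 − 60 = 15.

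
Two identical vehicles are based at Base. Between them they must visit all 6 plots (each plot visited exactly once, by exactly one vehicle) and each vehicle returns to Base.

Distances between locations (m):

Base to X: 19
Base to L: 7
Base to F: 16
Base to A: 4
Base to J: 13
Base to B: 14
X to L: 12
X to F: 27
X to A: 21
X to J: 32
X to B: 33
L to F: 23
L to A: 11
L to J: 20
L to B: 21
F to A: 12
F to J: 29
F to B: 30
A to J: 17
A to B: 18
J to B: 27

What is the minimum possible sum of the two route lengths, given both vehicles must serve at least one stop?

There are 2^5 − 1 = 31 ways to divide the 6 stops into two non-empty groups. For each, the best each vehicle can do is its own shortest tour through its group:
  {X} + {L, F, A, J, B}: 38 + 100 = 138
  {L} + {X, F, A, J, B}: 14 + 116 = 130
  {X, L} + {F, A, J, B}: 38 + 86 = 124
  {F} + {X, L, A, J, B}: 32 + 98 = 130
  {X, F} + {L, A, J, B}: 62 + 76 = 138
  {L, F} + {X, A, J, B}: 46 + 98 = 144
  … (31 splits in total)
  {X, L, F, A} + {J, B}: 62 + 54 = 116  ← best
Best: vehicle 1 Base → L → X → F → A → Base = 62; vehicle 2 Base → J → B → Base = 54; combined 116.

116 m — the smallest possible combined total.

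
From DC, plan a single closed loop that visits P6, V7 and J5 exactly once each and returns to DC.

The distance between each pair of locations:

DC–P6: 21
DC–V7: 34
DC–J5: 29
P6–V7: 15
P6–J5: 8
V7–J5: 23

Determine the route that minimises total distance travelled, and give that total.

Minimum total distance: 86.

There are 3 distinct closed tours to check (reversals are equivalent).
DC→P6→V7→J5→DC: 21+15+23+29 = 88
DC→P6→J5→V7→DC: 21+8+23+34 = 86
DC→V7→P6→J5→DC: 34+15+8+29 = 86
The minimum is 86.
One optimal route: DC → P6 → J5 → V7 → DC (or its reverse).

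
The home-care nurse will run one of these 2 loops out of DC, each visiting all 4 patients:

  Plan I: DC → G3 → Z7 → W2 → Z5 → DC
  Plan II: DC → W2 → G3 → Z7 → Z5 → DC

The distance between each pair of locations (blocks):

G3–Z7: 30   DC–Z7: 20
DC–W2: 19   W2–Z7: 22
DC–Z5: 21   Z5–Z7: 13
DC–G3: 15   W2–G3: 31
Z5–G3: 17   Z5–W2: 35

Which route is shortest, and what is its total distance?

Shortest is Plan II, total 114 blocks.

Plan I: 15 + 30 + 22 + 35 + 21 = 123
Plan II: 19 + 31 + 30 + 13 + 21 = 114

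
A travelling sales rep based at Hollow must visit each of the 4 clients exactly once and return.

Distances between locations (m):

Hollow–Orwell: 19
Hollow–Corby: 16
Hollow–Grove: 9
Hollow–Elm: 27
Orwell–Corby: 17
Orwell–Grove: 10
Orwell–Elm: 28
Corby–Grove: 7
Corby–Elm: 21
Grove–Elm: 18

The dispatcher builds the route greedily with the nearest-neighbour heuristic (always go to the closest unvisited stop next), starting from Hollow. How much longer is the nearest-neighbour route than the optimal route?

From Hollow: Grove=9, Corby=16, Orwell=19, Elm=27 → choose Grove (9).
From Grove: Corby=7, Orwell=10, Elm=18 → choose Corby (7).
From Corby: Orwell=17, Elm=21 → choose Orwell (17).
From Orwell: Elm=28 → choose Elm (28).
NN route Hollow → Grove → Corby → Orwell → Elm → Hollow costs 88.
Optimal: Hollow → Orwell → Corby → Elm → Grove → Hollow costs 84 (by enumerating all 12 distinct tours).
Excess = 88 − 84 = 4.

4 m longer than the optimal tour.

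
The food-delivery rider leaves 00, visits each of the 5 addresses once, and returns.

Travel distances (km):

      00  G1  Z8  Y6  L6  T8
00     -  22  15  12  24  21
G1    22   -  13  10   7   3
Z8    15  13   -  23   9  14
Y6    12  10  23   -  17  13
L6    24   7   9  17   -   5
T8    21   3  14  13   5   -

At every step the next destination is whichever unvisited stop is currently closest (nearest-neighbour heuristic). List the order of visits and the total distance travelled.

Nearest-neighbour total = 54 km; route 00 → Y6 → G1 → T8 → L6 → Z8 → 00.

00 → [Y6:12 / Z8:15 / T8:21 / G1:22 / L6:24] → Y6 (12)
Y6 → [G1:10 / T8:13 / L6:17 / Z8:23] → G1 (10)
G1 → [T8:3 / L6:7 / Z8:13] → T8 (3)
T8 → [L6:5 / Z8:14] → L6 (5)
L6 → [Z8:9] → Z8 (9)
Return Z8→00: 15.
Total = 12 + 10 + 3 + 5 + 9 + 15 = 54.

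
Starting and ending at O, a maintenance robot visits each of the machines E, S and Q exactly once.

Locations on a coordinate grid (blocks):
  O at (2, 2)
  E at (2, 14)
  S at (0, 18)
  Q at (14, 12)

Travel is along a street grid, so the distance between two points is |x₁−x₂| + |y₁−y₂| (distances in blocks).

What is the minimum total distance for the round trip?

60 blocks — the shortest possible round trip.

With 3 stops there are 3!/2 = 3 distinct round trips (a route and its reverse cost the same).
O - E - S - Q - O: 12+6+20+22 = 60
O - E - Q - S - O: 12+14+20+18 = 64
O - S - E - Q - O: 18+6+14+22 = 60
The minimum is 60.
One optimal route: O → E → S → Q → O (or its reverse).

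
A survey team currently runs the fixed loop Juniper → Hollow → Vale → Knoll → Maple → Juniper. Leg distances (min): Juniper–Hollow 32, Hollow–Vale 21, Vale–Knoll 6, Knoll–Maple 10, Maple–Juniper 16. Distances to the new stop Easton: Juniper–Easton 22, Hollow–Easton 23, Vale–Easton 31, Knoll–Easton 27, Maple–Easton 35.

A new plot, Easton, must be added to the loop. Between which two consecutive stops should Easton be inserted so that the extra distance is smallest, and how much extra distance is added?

Adding 13 min by placing Easton on the Juniper–Hollow leg.

Insertion cost between consecutive stops i–j is d(i,Easton) + d(Easton,j) − d(i,j):
  between Juniper and Hollow: 22 + 23 − 32 = 13
  between Hollow and Vale: 23 + 31 − 21 = 33
  between Vale and Knoll: 31 + 27 − 6 = 52
  between Knoll and Maple: 27 + 35 − 10 = 52
  between Maple and Juniper: 35 + 22 − 16 = 41
Cheapest insertion is between Juniper and Hollow, adding 13.
New total = 85 + 13 = 98.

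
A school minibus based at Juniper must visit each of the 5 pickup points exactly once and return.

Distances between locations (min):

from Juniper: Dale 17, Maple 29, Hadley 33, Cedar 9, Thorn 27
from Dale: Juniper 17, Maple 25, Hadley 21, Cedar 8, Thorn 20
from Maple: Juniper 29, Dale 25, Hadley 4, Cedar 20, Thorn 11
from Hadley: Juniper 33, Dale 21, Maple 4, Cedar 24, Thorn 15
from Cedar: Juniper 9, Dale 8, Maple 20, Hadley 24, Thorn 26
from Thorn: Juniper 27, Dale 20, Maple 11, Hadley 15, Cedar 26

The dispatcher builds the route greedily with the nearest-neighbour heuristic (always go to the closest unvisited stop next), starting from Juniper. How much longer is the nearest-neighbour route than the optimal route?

5 min longer than the optimal tour.

From Juniper: Cedar=9, Dale=17, Thorn=27, Maple=29, Hadley=33 → choose Cedar (9).
From Cedar: Dale=8, Maple=20, Hadley=24, Thorn=26 → choose Dale (8).
From Dale: Thorn=20, Hadley=21, Maple=25 → choose Thorn (20).
From Thorn: Maple=11, Hadley=15 → choose Maple (11).
From Maple: Hadley=4 → choose Hadley (4).
NN route Juniper → Cedar → Dale → Thorn → Maple → Hadley → Juniper costs 85.
Optimal: Juniper → Cedar → Dale → Hadley → Maple → Thorn → Juniper costs 80 (by enumerating all 60 distinct tours).
Excess = 85 − 80 = 5.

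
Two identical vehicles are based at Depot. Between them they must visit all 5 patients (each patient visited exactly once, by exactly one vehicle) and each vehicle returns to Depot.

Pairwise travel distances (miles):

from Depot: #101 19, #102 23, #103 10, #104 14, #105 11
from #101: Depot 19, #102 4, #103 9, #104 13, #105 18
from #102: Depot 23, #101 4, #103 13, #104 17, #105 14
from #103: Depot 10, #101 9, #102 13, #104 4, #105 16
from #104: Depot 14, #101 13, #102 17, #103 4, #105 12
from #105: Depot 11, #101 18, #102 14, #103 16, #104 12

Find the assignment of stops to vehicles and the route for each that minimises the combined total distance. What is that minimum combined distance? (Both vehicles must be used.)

76 miles — the smallest possible combined total.

There are 2^4 − 1 = 15 ways to divide the 5 stops into two non-empty groups. For each, the best each vehicle can do is its own shortest tour through its group:
  {#101} + {#102, #103, #104, #105}: 38 + 56 = 94
  {#102} + {#101, #103, #104, #105}: 46 + 55 = 101
  {#101, #102} + {#103, #104, #105}: 46 + 37 = 83
  {#103} + {#101, #102, #104, #105}: 20 + 56 = 76
  {#101, #103} + {#102, #104, #105}: 38 + 56 = 94
  {#102, #103} + {#101, #104, #105}: 46 + 55 = 101
  … (15 splits in total)
Best: vehicle 1 Depot → #103 → Depot = 20; vehicle 2 Depot → #104 → #101 → #102 → #105 → Depot = 56; combined 76.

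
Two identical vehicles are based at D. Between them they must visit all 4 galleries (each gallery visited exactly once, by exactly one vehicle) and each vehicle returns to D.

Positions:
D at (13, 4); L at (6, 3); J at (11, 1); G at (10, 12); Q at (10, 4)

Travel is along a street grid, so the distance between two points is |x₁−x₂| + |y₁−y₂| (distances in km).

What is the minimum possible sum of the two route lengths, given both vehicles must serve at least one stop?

42 km — the smallest possible combined total.

There are 2^3 − 1 = 7 ways to divide the 4 stops into two non-empty groups. For each, the best each vehicle can do is its own shortest tour through its group:
  {L} + {J, G, Q}: 16 + 28 = 44
  {J} + {L, G, Q}: 10 + 32 = 42
  {L, J} + {G, Q}: 20 + 22 = 42
  {G} + {L, J, Q}: 22 + 20 = 42
  {L, G} + {J, Q}: 32 + 12 = 44
  {J, G} + {L, Q}: 28 + 16 = 44
  … (7 splits in total)
Best: vehicle 1 D → J → D = 10; vehicle 2 D → L → G → Q → D = 32; combined 42.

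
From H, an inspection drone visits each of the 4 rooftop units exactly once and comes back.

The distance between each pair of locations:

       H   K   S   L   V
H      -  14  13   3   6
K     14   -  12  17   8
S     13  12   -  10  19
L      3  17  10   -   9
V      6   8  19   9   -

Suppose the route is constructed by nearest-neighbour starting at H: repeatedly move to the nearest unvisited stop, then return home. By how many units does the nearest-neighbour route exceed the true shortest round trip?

Excess over optimum: 6.

From H: L=3, V=6, S=13, K=14 → choose L (3).
From L: V=9, S=10, K=17 → choose V (9).
From V: K=8, S=19 → choose K (8).
From K: S=12 → choose S (12).
NN route H → L → V → K → S → H costs 45.
Optimal: H → L → S → K → V → H costs 39 (by enumerating all 12 distinct tours).
Excess = 45 − 39 = 6.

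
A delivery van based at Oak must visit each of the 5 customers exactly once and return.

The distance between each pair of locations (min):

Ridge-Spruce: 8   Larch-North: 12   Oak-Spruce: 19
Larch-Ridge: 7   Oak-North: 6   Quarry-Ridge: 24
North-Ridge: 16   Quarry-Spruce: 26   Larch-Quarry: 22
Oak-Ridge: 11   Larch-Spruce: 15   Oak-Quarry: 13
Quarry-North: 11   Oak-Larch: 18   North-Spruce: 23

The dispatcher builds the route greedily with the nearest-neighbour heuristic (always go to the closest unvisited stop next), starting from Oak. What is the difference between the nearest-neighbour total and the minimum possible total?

Excess over optimum: 3 min.

From Oak: North=6, Ridge=11, Quarry=13, Larch=18, Spruce=19 → choose North (6).
From North: Quarry=11, Larch=12, Ridge=16, Spruce=23 → choose Quarry (11).
From Quarry: Larch=22, Ridge=24, Spruce=26 → choose Larch (22).
From Larch: Ridge=7, Spruce=15 → choose Ridge (7).
From Ridge: Spruce=8 → choose Spruce (8).
NN route Oak → North → Quarry → Larch → Ridge → Spruce → Oak costs 73.
Optimal: Oak → Quarry → North → Larch → Ridge → Spruce → Oak costs 70 (by enumerating all 60 distinct tours).
Excess = 73 − 70 = 3.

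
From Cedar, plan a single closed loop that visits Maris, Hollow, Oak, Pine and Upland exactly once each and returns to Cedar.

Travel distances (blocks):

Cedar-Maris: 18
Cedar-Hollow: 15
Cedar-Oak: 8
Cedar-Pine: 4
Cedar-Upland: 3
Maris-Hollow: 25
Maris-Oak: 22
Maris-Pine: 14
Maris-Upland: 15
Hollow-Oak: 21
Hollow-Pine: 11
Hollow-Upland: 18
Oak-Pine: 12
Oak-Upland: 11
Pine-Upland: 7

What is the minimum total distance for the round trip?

There are 60 distinct closed tours to check (reversals are equivalent).
Cedar-Maris-Hollow-Oak-Pine-Upland-Cedar: 18+25+21+12+7+3 = 86
Cedar-Maris-Hollow-Oak-Upland-Pine-Cedar: 18+25+21+11+7+4 = 86
Cedar-Maris-Hollow-Pine-Oak-Upland-Cedar: 18+25+11+12+11+3 = 80
Cedar-Maris-Hollow-Pine-Upland-Oak-Cedar: 18+25+11+7+11+8 = 80
Cedar-Maris-Hollow-Upland-Oak-Pine-Cedar: 18+25+18+11+12+4 = 88
Cedar-Maris-Hollow-Upland-Pine-Oak-Cedar: 18+25+18+7+12+8 = 88
Cedar-Maris-Oak-Hollow-Pine-Upland-Cedar: 18+22+21+11+7+3 = 82
Cedar-Maris-Oak-Hollow-Upland-Pine-Cedar: 18+22+21+18+7+4 = 90
Cedar-Maris-Oak-Pine-Hollow-Upland-Cedar: 18+22+12+11+18+3 = 84
Cedar-Maris-Oak-Pine-Upland-Hollow-Cedar: 18+22+12+7+18+15 = 92
Cedar-Maris-Oak-Upland-Hollow-Pine-Cedar: 18+22+11+18+11+4 = 84
Cedar-Maris-Oak-Upland-Pine-Hollow-Cedar: 18+22+11+7+11+15 = 84
Cedar-Maris-Pine-Hollow-Oak-Upland-Cedar: 18+14+11+21+11+3 = 78
Cedar-Maris-Pine-Hollow-Upland-Oak-Cedar: 18+14+11+18+11+8 = 80
… (46 more)
Cedar-Oak-Hollow-Pine-Maris-Upland-Cedar: 8+21+11+14+15+3 = 72  ← best
The minimum is 72.
One optimal route: Cedar → Oak → Hollow → Pine → Maris → Upland → Cedar (or its reverse).

Minimum total distance: 72 blocks.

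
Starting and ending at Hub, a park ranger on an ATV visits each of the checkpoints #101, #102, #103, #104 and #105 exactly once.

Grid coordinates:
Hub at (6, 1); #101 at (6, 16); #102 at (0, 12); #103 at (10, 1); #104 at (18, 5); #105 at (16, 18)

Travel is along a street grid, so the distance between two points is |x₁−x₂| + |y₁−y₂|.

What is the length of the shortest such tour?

70 — the shortest possible round trip.

With 5 stops there are 5!/2 = 60 distinct round trips (a route and its reverse cost the same).
Hub → #101 → #102 → #103 → #104 → #105 → Hub: 15+10+21+12+15+27 = 100
Hub → #101 → #102 → #103 → #105 → #104 → Hub: 15+10+21+23+15+16 = 100
Hub → #101 → #102 → #104 → #103 → #105 → Hub: 15+10+25+12+23+27 = 112
Hub → #101 → #102 → #104 → #105 → #103 → Hub: 15+10+25+15+23+4 = 92
Hub → #101 → #102 → #105 → #103 → #104 → Hub: 15+10+22+23+12+16 = 98
Hub → #101 → #102 → #105 → #104 → #103 → Hub: 15+10+22+15+12+4 = 78
Hub → #101 → #103 → #102 → #104 → #105 → Hub: 15+19+21+25+15+27 = 122
Hub → #101 → #103 → #102 → #105 → #104 → Hub: 15+19+21+22+15+16 = 108
Hub → #101 → #103 → #104 → #102 → #105 → Hub: 15+19+12+25+22+27 = 120
Hub → #101 → #103 → #104 → #105 → #102 → Hub: 15+19+12+15+22+17 = 100
Hub → #101 → #103 → #105 → #102 → #104 → Hub: 15+19+23+22+25+16 = 120
Hub → #101 → #103 → #105 → #104 → #102 → Hub: 15+19+23+15+25+17 = 114
Hub → #101 → #104 → #102 → #103 → #105 → Hub: 15+23+25+21+23+27 = 134
Hub → #101 → #104 → #102 → #105 → #103 → Hub: 15+23+25+22+23+4 = 112
… (46 more)
Hub → #102 → #101 → #105 → #104 → #103 → Hub: 17+10+12+15+12+4 = 70  ← best
The minimum is 70.
One optimal route: Hub → #102 → #101 → #105 → #104 → #103 → Hub (or its reverse).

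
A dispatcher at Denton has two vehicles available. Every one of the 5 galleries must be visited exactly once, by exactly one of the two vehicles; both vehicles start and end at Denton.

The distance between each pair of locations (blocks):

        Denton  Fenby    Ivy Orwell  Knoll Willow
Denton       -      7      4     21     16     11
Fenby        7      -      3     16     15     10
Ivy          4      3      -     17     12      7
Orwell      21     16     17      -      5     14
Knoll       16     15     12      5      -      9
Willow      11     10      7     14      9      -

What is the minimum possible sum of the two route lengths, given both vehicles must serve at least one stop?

Minimum combined distance: 56 blocks.

Try each way of splitting the stops between the two vehicles (each non-empty) and, for each split, find the best tour for each vehicle:
  {Fenby} + {Ivy, Orwell, Knoll, Willow}: 14 + 46 = 60
  {Ivy} + {Fenby, Orwell, Knoll, Willow}: 8 + 48 = 56
  {Fenby, Ivy} + {Orwell, Knoll, Willow}: 14 + 46 = 60
  {Orwell} + {Fenby, Ivy, Knoll, Willow}: 42 + 42 = 84
  {Fenby, Orwell} + {Ivy, Knoll, Willow}: 44 + 36 = 80
  {Ivy, Orwell} + {Fenby, Knoll, Willow}: 42 + 42 = 84
  … (15 splits in total)
Best: vehicle 1 Denton → Ivy → Denton = 8; vehicle 2 Denton → Fenby → Orwell → Knoll → Willow → Denton = 48; combined 56.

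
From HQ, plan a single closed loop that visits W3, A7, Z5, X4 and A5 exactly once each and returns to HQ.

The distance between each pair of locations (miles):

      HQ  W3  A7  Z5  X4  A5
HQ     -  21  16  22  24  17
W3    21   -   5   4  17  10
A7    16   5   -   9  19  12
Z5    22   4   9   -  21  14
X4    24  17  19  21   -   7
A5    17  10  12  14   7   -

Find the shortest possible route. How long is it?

HQ - W3 - A7 - Z5 - X4 - A5 - HQ: 21+5+9+21+7+17 = 80
HQ - W3 - A7 - Z5 - A5 - X4 - HQ: 21+5+9+14+7+24 = 80
HQ - W3 - A7 - X4 - Z5 - A5 - HQ: 21+5+19+21+14+17 = 97
HQ - W3 - A7 - X4 - A5 - Z5 - HQ: 21+5+19+7+14+22 = 88
HQ - W3 - A7 - A5 - Z5 - X4 - HQ: 21+5+12+14+21+24 = 97
HQ - W3 - A7 - A5 - X4 - Z5 - HQ: 21+5+12+7+21+22 = 88
HQ - W3 - Z5 - A7 - X4 - A5 - HQ: 21+4+9+19+7+17 = 77
HQ - W3 - Z5 - A7 - A5 - X4 - HQ: 21+4+9+12+7+24 = 77
HQ - W3 - Z5 - X4 - A7 - A5 - HQ: 21+4+21+19+12+17 = 94
HQ - W3 - Z5 - X4 - A5 - A7 - HQ: 21+4+21+7+12+16 = 81
HQ - W3 - Z5 - A5 - A7 - X4 - HQ: 21+4+14+12+19+24 = 94
HQ - W3 - Z5 - A5 - X4 - A7 - HQ: 21+4+14+7+19+16 = 81
HQ - W3 - X4 - A7 - Z5 - A5 - HQ: 21+17+19+9+14+17 = 97
HQ - W3 - X4 - A7 - A5 - Z5 - HQ: 21+17+19+12+14+22 = 105
… (46 more)
HQ - A7 - W3 - Z5 - X4 - A5 - HQ: 16+5+4+21+7+17 = 70  ← best
The minimum is 70.
One optimal route: HQ → A7 → W3 → Z5 → X4 → A5 → HQ (or its reverse).

Minimum total distance: 70 miles.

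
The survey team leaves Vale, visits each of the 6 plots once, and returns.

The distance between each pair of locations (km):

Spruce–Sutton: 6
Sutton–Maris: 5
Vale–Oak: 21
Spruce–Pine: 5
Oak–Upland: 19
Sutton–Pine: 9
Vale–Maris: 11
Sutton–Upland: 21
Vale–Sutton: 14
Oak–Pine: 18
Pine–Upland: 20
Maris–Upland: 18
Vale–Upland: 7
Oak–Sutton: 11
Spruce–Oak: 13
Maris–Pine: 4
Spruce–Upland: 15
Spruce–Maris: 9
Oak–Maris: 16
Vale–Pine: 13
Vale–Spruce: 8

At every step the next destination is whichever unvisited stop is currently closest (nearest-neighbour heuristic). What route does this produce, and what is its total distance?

From Vale: distances to unvisited — Upland=7, Spruce=8, Maris=11, Pine=13, Sutton=14, Oak=21. Nearest is Upland (7).
From Upland: distances to unvisited — Spruce=15, Maris=18, Oak=19, Pine=20, Sutton=21. Nearest is Spruce (15).
From Spruce: distances to unvisited — Pine=5, Sutton=6, Maris=9, Oak=13. Nearest is Pine (5).
From Pine: distances to unvisited — Maris=4, Sutton=9, Oak=18. Nearest is Maris (4).
From Maris: distances to unvisited — Sutton=5, Oak=16. Nearest is Sutton (5).
From Sutton: distances to unvisited — Oak=11. Nearest is Oak (11).
Return Oak→Vale: 21.
Total = 7 + 15 + 5 + 4 + 5 + 11 + 21 = 68.

Total distance 68 km via the nearest-neighbour route Vale → Upland → Spruce → Pine → Maris → Sutton → Oak → Vale.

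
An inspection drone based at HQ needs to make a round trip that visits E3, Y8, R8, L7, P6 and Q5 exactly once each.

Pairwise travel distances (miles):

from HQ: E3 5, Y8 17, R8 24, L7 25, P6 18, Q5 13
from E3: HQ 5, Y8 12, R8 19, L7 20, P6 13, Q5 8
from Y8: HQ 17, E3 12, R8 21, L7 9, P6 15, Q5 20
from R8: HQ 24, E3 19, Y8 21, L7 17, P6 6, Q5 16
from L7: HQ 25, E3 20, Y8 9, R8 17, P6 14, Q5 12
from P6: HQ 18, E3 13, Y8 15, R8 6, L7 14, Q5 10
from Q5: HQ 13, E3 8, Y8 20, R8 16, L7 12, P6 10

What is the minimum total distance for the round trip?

Minimum total distance: 72 miles.

There are 360 distinct closed tours to check (reversals are equivalent).
HQ→E3→Y8→R8→L7→P6→Q5→HQ: 5+12+21+17+14+10+13 = 92
HQ→E3→Y8→R8→L7→Q5→P6→HQ: 5+12+21+17+12+10+18 = 95
HQ→E3→Y8→R8→P6→L7→Q5→HQ: 5+12+21+6+14+12+13 = 83
HQ→E3→Y8→R8→P6→Q5→L7→HQ: 5+12+21+6+10+12+25 = 91
HQ→E3→Y8→R8→Q5→L7→P6→HQ: 5+12+21+16+12+14+18 = 98
HQ→E3→Y8→R8→Q5→P6→L7→HQ: 5+12+21+16+10+14+25 = 103
HQ→E3→Y8→L7→R8→P6→Q5→HQ: 5+12+9+17+6+10+13 = 72
HQ→E3→Y8→L7→R8→Q5→P6→HQ: 5+12+9+17+16+10+18 = 87
… (352 more)
The minimum is 72.
One optimal route: HQ → E3 → Y8 → L7 → R8 → P6 → Q5 → HQ (or its reverse).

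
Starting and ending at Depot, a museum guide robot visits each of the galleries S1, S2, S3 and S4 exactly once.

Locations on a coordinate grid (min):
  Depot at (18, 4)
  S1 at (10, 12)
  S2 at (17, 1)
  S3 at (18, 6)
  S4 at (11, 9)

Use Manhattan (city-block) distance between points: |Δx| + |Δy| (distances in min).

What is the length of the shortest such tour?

Depot - S1 - S2 - S3 - S4 - Depot: 16+18+6+10+12 = 62
Depot - S1 - S2 - S4 - S3 - Depot: 16+18+14+10+2 = 60
Depot - S1 - S3 - S2 - S4 - Depot: 16+14+6+14+12 = 62
Depot - S1 - S3 - S4 - S2 - Depot: 16+14+10+14+4 = 58
Depot - S1 - S4 - S2 - S3 - Depot: 16+4+14+6+2 = 42
Depot - S1 - S4 - S3 - S2 - Depot: 16+4+10+6+4 = 40
Depot - S2 - S1 - S3 - S4 - Depot: 4+18+14+10+12 = 58
Depot - S2 - S1 - S4 - S3 - Depot: 4+18+4+10+2 = 38
Depot - S2 - S3 - S1 - S4 - Depot: 4+6+14+4+12 = 40
Depot - S2 - S4 - S1 - S3 - Depot: 4+14+4+14+2 = 38
Depot - S3 - S1 - S2 - S4 - Depot: 2+14+18+14+12 = 60
Depot - S3 - S2 - S1 - S4 - Depot: 2+6+18+4+12 = 42
The minimum is 38.
One optimal route: Depot → S2 → S1 → S4 → S3 → Depot (or its reverse).

Minimum total distance: 38 min.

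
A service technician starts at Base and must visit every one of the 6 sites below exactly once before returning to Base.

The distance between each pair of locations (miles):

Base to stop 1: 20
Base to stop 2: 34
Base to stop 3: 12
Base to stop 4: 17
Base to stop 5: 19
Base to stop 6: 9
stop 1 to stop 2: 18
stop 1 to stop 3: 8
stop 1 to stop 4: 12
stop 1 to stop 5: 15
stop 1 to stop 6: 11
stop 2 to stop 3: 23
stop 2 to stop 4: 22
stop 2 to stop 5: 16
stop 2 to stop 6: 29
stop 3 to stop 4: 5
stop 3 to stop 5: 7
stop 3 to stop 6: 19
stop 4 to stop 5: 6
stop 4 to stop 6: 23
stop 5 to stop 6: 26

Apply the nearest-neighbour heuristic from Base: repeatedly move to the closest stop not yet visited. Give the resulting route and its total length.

89 miles along Base → stop 6 → stop 1 → stop 3 → stop 4 → stop 5 → stop 2 → Base.

Base → [stop 6:9 / stop 3:12 / stop 4:17 / stop 5:19 / stop 1:20 / stop 2:34] → stop 6 (9)
stop 6 → [stop 1:11 / stop 3:19 / stop 4:23 / stop 5:26 / stop 2:29] → stop 1 (11)
stop 1 → [stop 3:8 / stop 4:12 / stop 5:15 / stop 2:18] → stop 3 (8)
stop 3 → [stop 4:5 / stop 5:7 / stop 2:23] → stop 4 (5)
stop 4 → [stop 5:6 / stop 2:22] → stop 5 (6)
stop 5 → [stop 2:16] → stop 2 (16)
Return stop 2→Base: 34.
Total = 9 + 11 + 8 + 5 + 6 + 16 + 34 = 89.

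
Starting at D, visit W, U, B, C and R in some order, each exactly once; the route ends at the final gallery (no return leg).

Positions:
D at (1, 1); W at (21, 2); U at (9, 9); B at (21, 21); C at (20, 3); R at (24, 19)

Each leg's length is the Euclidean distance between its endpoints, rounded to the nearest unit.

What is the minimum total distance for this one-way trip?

46 — the minimum one-way total.

There are 5! = 120 possible orderings.
D - W - U - B - C - R: 20+14+17+18+16 = 85
D - W - U - B - R - C: 20+14+17+4+16 = 71
D - W - U - C - B - R: 20+14+13+18+4 = 69
D - W - U - C - R - B: 20+14+13+16+4 = 67
D - W - U - R - B - C: 20+14+18+4+18 = 74
D - W - U - R - C - B: 20+14+18+16+18 = 86
D - W - B - U - C - R: 20+19+17+13+16 = 85
D - W - B - U - R - C: 20+19+17+18+16 = 90
D - W - B - C - U - R: 20+19+18+13+18 = 88
D - W - B - C - R - U: 20+19+18+16+18 = 91
D - W - B - R - U - C: 20+19+4+18+13 = 74
D - W - B - R - C - U: 20+19+4+16+13 = 72
D - W - C - U - B - R: 20+1+13+17+4 = 55
D - W - C - U - R - B: 20+1+13+18+4 = 56
… (106 more)
D - U - W - C - R - B: 11+14+1+16+4 = 46  ← best
The minimum is 46.
One shortest path: D → U → W → C → R → B.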